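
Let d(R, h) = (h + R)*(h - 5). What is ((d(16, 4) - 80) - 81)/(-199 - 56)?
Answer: 181/255 ≈ 0.70980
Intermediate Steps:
d(R, h) = (-5 + h)*(R + h) (d(R, h) = (R + h)*(-5 + h) = (-5 + h)*(R + h))
((d(16, 4) - 80) - 81)/(-199 - 56) = (((4² - 5*16 - 5*4 + 16*4) - 80) - 81)/(-199 - 56) = (((16 - 80 - 20 + 64) - 80) - 81)/(-255) = ((-20 - 80) - 81)*(-1/255) = (-100 - 81)*(-1/255) = -181*(-1/255) = 181/255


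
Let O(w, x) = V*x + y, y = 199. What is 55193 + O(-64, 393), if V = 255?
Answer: 155607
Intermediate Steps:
O(w, x) = 199 + 255*x (O(w, x) = 255*x + 199 = 199 + 255*x)
55193 + O(-64, 393) = 55193 + (199 + 255*393) = 55193 + (199 + 100215) = 55193 + 100414 = 155607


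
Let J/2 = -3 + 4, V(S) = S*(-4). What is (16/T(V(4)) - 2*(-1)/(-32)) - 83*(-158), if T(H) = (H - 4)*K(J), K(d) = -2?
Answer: 1049147/80 ≈ 13114.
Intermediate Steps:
V(S) = -4*S
J = 2 (J = 2*(-3 + 4) = 2*1 = 2)
T(H) = 8 - 2*H (T(H) = (H - 4)*(-2) = (-4 + H)*(-2) = 8 - 2*H)
(16/T(V(4)) - 2*(-1)/(-32)) - 83*(-158) = (16/(8 - (-8)*4) - 2*(-1)/(-32)) - 83*(-158) = (16/(8 - 2*(-16)) + 2*(-1/32)) + 13114 = (16/(8 + 32) - 1/16) + 13114 = (16/40 - 1/16) + 13114 = (16*(1/40) - 1/16) + 13114 = (⅖ - 1/16) + 13114 = 27/80 + 13114 = 1049147/80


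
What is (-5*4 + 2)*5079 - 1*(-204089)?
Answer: 112667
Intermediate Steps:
(-5*4 + 2)*5079 - 1*(-204089) = (-20 + 2)*5079 + 204089 = -18*5079 + 204089 = -91422 + 204089 = 112667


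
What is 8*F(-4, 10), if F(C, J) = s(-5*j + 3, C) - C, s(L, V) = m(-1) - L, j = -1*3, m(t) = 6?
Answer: -64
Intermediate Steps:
j = -3
s(L, V) = 6 - L
F(C, J) = -12 - C (F(C, J) = (6 - (-5*(-3) + 3)) - C = (6 - (15 + 3)) - C = (6 - 1*18) - C = (6 - 18) - C = -12 - C)
8*F(-4, 10) = 8*(-12 - 1*(-4)) = 8*(-12 + 4) = 8*(-8) = -64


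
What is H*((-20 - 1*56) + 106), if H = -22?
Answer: -660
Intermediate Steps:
H*((-20 - 1*56) + 106) = -22*((-20 - 1*56) + 106) = -22*((-20 - 56) + 106) = -22*(-76 + 106) = -22*30 = -660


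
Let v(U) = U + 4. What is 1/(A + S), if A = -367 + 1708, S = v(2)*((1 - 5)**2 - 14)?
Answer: 1/1353 ≈ 0.00073910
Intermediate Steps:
v(U) = 4 + U
S = 12 (S = (4 + 2)*((1 - 5)**2 - 14) = 6*((-4)**2 - 14) = 6*(16 - 14) = 6*2 = 12)
A = 1341
1/(A + S) = 1/(1341 + 12) = 1/1353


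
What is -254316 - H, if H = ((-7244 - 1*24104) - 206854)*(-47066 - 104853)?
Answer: -36187663954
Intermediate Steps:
H = 36187409638 (H = ((-7244 - 24104) - 206854)*(-151919) = (-31348 - 206854)*(-151919) = -238202*(-151919) = 36187409638)
-254316 - H = -254316 - 1*36187409638 = -254316 - 36187409638 = -36187663954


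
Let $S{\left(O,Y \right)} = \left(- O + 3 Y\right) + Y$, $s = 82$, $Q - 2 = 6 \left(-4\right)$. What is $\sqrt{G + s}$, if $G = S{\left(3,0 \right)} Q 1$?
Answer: $2 \sqrt{37} \approx 12.166$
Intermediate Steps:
$Q = -22$ ($Q = 2 + 6 \left(-4\right) = 2 - 24 = -22$)
$S{\left(O,Y \right)} = - O + 4 Y$
$G = 66$ ($G = \left(\left(-1\right) 3 + 4 \cdot 0\right) \left(-22\right) 1 = \left(-3 + 0\right) \left(-22\right) 1 = \left(-3\right) \left(-22\right) 1 = 66 \cdot 1 = 66$)
$\sqrt{G + s} = \sqrt{66 + 82} = \sqrt{148} = 2 \sqrt{37}$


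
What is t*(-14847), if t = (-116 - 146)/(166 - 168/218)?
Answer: 212000313/9005 ≈ 23543.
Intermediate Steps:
t = -14279/9005 (t = -262/(166 - 168*1/218) = -262/(166 - 84/109) = -262/18010/109 = -262*109/18010 = -14279/9005 ≈ -1.5857)
t*(-14847) = -14279/9005*(-14847) = 212000313/9005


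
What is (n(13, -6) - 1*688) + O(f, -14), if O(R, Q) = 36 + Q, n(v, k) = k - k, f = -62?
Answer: -666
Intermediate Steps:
n(v, k) = 0
(n(13, -6) - 1*688) + O(f, -14) = (0 - 1*688) + (36 - 14) = (0 - 688) + 22 = -688 + 22 = -666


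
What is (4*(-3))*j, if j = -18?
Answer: 216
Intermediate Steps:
(4*(-3))*j = (4*(-3))*(-18) = -12*(-18) = 216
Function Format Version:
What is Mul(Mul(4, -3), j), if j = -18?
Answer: 216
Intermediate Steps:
Mul(Mul(4, -3), j) = Mul(Mul(4, -3), -18) = Mul(-12, -18) = 216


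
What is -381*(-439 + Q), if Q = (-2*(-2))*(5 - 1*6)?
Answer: 168783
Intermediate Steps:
Q = -4 (Q = 4*(5 - 6) = 4*(-1) = -4)
-381*(-439 + Q) = -381*(-439 - 4) = -381*(-443) = 168783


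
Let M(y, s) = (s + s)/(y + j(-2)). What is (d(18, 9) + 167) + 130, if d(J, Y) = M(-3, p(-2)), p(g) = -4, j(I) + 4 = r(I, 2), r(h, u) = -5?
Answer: 893/3 ≈ 297.67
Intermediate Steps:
j(I) = -9 (j(I) = -4 - 5 = -9)
M(y, s) = 2*s/(-9 + y) (M(y, s) = (s + s)/(y - 9) = (2*s)/(-9 + y) = 2*s/(-9 + y))
d(J, Y) = ⅔ (d(J, Y) = 2*(-4)/(-9 - 3) = 2*(-4)/(-12) = 2*(-4)*(-1/12) = ⅔)
(d(18, 9) + 167) + 130 = (⅔ + 167) + 130 = 503/3 + 130 = 893/3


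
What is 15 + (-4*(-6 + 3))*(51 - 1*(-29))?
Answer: 975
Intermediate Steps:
15 + (-4*(-6 + 3))*(51 - 1*(-29)) = 15 + (-4*(-3))*(51 + 29) = 15 + 12*80 = 15 + 960 = 975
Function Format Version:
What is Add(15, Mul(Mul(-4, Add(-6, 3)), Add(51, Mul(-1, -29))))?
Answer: 975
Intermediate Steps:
Add(15, Mul(Mul(-4, Add(-6, 3)), Add(51, Mul(-1, -29)))) = Add(15, Mul(Mul(-4, -3), Add(51, 29))) = Add(15, Mul(12, 80)) = Add(15, 960) = 975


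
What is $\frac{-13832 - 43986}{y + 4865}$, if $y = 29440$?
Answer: $- \frac{57818}{34305} \approx -1.6854$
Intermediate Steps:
$\frac{-13832 - 43986}{y + 4865} = \frac{-13832 - 43986}{29440 + 4865} = - \frac{57818}{34305}$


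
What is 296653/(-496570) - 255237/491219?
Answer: -272464627097/243924618830 ≈ -1.1170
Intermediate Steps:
296653/(-496570) - 255237/491219 = 296653*(-1/496570) - 255237*1/491219 = -296653/496570 - 255237/491219 = -272464627097/243924618830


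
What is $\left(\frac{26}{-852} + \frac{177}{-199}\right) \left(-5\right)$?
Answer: $\frac{389945}{84774} \approx 4.5998$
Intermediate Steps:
$\left(\frac{26}{-852} + \frac{177}{-199}\right) \left(-5\right) = \left(26 \left(- \frac{1}{852}\right) + 177 \left(- \frac{1}{199}\right)\right) \left(-5\right) = \left(- \frac{13}{426} - \frac{177}{199}\right) \left(-5\right) = \left(- \frac{77989}{84774}\right) \left(-5\right) = \frac{389945}{84774}$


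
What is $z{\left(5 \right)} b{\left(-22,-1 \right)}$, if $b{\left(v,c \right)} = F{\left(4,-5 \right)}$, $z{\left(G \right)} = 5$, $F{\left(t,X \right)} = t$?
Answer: $20$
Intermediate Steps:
$b{\left(v,c \right)} = 4$
$z{\left(5 \right)} b{\left(-22,-1 \right)} = 5 \cdot 4 = 20$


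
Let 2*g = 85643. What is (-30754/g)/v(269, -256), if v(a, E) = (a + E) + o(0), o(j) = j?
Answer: -61508/1113359 ≈ -0.055245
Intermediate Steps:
g = 85643/2 (g = (1/2)*85643 = 85643/2 ≈ 42822.)
v(a, E) = E + a (v(a, E) = (a + E) + 0 = (E + a) + 0 = E + a)
(-30754/g)/v(269, -256) = (-30754/85643/2)/(-256 + 269) = -30754*2/85643/13 = -61508/85643*1/13 = -61508/1113359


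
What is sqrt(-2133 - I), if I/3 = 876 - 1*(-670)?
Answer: I*sqrt(6771) ≈ 82.286*I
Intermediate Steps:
I = 4638 (I = 3*(876 - 1*(-670)) = 3*(876 + 670) = 3*1546 = 4638)
sqrt(-2133 - I) = sqrt(-2133 - 1*4638) = sqrt(-2133 - 4638) = sqrt(-6771) = I*sqrt(6771)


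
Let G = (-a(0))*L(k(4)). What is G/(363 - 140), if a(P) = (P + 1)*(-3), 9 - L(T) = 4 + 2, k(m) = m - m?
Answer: 9/223 ≈ 0.040359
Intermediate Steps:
k(m) = 0
L(T) = 3 (L(T) = 9 - (4 + 2) = 9 - 1*6 = 9 - 6 = 3)
a(P) = -3 - 3*P (a(P) = (1 + P)*(-3) = -3 - 3*P)
G = 9 (G = -(-3 - 3*0)*3 = -(-3 + 0)*3 = -1*(-3)*3 = 3*3 = 9)
G/(363 - 140) = 9/(363 - 140) = 9/223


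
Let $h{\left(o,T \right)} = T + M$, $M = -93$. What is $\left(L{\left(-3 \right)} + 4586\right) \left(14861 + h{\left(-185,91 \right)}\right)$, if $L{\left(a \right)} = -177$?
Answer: $65513331$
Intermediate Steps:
$h{\left(o,T \right)} = -93 + T$ ($h{\left(o,T \right)} = T - 93 = -93 + T$)
$\left(L{\left(-3 \right)} + 4586\right) \left(14861 + h{\left(-185,91 \right)}\right) = \left(-177 + 4586\right) \left(14861 + \left(-93 + 91\right)\right) = 4409 \left(14861 - 2\right) = 4409 \cdot 14859 = 65513331$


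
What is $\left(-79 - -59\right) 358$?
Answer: $-7160$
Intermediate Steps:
$\left(-79 - -59\right) 358 = \left(-79 + 59\right) 358 = \left(-20\right) 358 = -7160$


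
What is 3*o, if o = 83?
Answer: 249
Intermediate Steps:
3*o = 3*83 = 249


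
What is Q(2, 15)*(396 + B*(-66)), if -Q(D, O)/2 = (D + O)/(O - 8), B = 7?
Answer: 2244/7 ≈ 320.57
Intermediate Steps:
Q(D, O) = -2*(D + O)/(-8 + O) (Q(D, O) = -2*(D + O)/(O - 8) = -2*(D + O)/(-8 + O))
Q(2, 15)*(396 + B*(-66)) = (2*(-1*2 - 1*15)/(-8 + 15))*(396 + 7*(-66)) = (2*(-2 - 15)/7)*(396 - 462) = (2*(⅐)*(-17))*(-66) = -34/7*(-66) = 2244/7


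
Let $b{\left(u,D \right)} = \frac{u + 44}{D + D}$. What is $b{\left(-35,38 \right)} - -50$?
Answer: $\frac{3809}{76} \approx 50.118$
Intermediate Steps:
$b{\left(u,D \right)} = \frac{44 + u}{2 D}$
$b{\left(-35,38 \right)} - -50 = \frac{44 - 35}{2 \cdot 38} - -50 = \frac{1}{2} \cdot \frac{1}{38} \cdot 9 + 50 = \frac{9}{76} + 50 = \frac{3809}{76}$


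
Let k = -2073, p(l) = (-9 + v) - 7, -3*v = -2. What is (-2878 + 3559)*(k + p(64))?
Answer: -1422155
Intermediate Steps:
v = ⅔ (v = -⅓*(-2) = ⅔ ≈ 0.66667)
p(l) = -46/3 (p(l) = (-9 + ⅔) - 7 = -25/3 - 7 = -46/3)
(-2878 + 3559)*(k + p(64)) = (-2878 + 3559)*(-2073 - 46/3) = 681*(-6265/3) = -1422155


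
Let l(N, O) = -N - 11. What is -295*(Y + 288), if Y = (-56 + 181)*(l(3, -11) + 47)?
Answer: -1301835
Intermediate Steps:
l(N, O) = -11 - N
Y = 4125 (Y = (-56 + 181)*((-11 - 1*3) + 47) = 125*((-11 - 3) + 47) = 125*(-14 + 47) = 125*33 = 4125)
-295*(Y + 288) = -295*(4125 + 288) = -295*4413 = -1301835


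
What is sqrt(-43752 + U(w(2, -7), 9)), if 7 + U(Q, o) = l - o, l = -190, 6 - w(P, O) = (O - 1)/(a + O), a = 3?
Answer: I*sqrt(43958) ≈ 209.66*I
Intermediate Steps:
w(P, O) = 6 - (-1 + O)/(3 + O) (w(P, O) = 6 - (O - 1)/(3 + O) = 6 - (-1 + O)/(3 + O))
U(Q, o) = -197 - o (U(Q, o) = -7 + (-190 - o) = -197 - o)
sqrt(-43752 + U(w(2, -7), 9)) = sqrt(-43752 + (-197 - 1*9)) = sqrt(-43752 + (-197 - 9)) = sqrt(-43752 - 206) = sqrt(-43958) = I*sqrt(43958)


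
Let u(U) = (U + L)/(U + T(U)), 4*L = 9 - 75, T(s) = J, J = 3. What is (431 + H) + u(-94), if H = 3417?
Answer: 53889/14 ≈ 3849.2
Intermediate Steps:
T(s) = 3
L = -33/2 (L = (9 - 75)/4 = (¼)*(-66) = -33/2 ≈ -16.500)
u(U) = (-33/2 + U)/(3 + U) (u(U) = (U - 33/2)/(U + 3) = (-33/2 + U)/(3 + U))
(431 + H) + u(-94) = (431 + 3417) + (-33/2 - 94)/(3 - 94) = 3848 - 221/2/(-91) = 3848 - 1/91*(-221/2) = 3848 + 17/14 = 53889/14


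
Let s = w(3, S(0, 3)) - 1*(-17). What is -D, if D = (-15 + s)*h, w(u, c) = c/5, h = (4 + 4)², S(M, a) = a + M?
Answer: -832/5 ≈ -166.40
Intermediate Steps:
S(M, a) = M + a
h = 64 (h = 8² = 64)
w(u, c) = c/5 (w(u, c) = c*(⅕) = c/5)
s = 88/5 (s = (0 + 3)/5 - 1*(-17) = (⅕)*3 + 17 = ⅗ + 17 = 88/5 ≈ 17.600)
D = 832/5 (D = (-15 + 88/5)*64 = (13/5)*64 = 832/5 ≈ 166.40)
-D = -1*832/5 = -832/5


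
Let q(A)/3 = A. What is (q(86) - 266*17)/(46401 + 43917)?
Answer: -2132/45159 ≈ -0.047211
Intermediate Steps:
q(A) = 3*A
(q(86) - 266*17)/(46401 + 43917) = (3*86 - 266*17)/(46401 + 43917) = (258 - 4522)/90318 = -4264*1/90318 = -2132/45159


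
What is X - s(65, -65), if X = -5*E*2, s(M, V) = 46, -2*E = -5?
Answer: -71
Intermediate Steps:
E = 5/2 (E = -½*(-5) = 5/2 ≈ 2.5000)
X = -25 (X = -5*5/2*2 = -25/2*2 = -25)
X - s(65, -65) = -25 - 1*46 = -25 - 46 = -71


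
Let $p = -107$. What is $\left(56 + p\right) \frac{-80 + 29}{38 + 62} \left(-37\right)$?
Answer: $- \frac{96237}{100} \approx -962.37$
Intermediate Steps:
$\left(56 + p\right) \frac{-80 + 29}{38 + 62} \left(-37\right) = \left(56 - 107\right) \frac{-80 + 29}{38 + 62} \left(-37\right) = - 51 \left(- \frac{51}{100}\right) \left(-37\right) = - 51 \left(\left(-51\right) \frac{1}{100}\right) \left(-37\right) = \left(-51\right) \left(- \frac{51}{100}\right) \left(-37\right) = \frac{2601}{100} \left(-37\right) = - \frac{96237}{100}$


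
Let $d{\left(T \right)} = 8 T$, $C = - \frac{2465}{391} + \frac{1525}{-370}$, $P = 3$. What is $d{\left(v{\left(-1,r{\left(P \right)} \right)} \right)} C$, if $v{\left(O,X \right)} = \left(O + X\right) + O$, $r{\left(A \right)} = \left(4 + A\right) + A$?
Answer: $- \frac{567840}{851} \approx -667.26$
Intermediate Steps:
$r{\left(A \right)} = 4 + 2 A$
$v{\left(O,X \right)} = X + 2 O$
$C = - \frac{17745}{1702}$ ($C = \left(-2465\right) \frac{1}{391} + 1525 \left(- \frac{1}{370}\right) = - \frac{145}{23} - \frac{305}{74} = - \frac{17745}{1702} \approx -10.426$)
$d{\left(v{\left(-1,r{\left(P \right)} \right)} \right)} C = 8 \left(\left(4 + 2 \cdot 3\right) + 2 \left(-1\right)\right) \left(- \frac{17745}{1702}\right) = 8 \left(\left(4 + 6\right) - 2\right) \left(- \frac{17745}{1702}\right) = 8 \left(10 - 2\right) \left(- \frac{17745}{1702}\right) = 8 \cdot 8 \left(- \frac{17745}{1702}\right) = 64 \left(- \frac{17745}{1702}\right) = - \frac{567840}{851}$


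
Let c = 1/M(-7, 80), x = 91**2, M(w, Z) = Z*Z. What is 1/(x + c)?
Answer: 6400/52998401 ≈ 0.00012076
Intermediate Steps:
M(w, Z) = Z**2
x = 8281
c = 1/6400 (c = 1/(80**2) = 1/6400 ≈ 0.00015625)
1/(x + c) = 1/(8281 + 1/6400) = 1/(52998401/6400) = 6400/52998401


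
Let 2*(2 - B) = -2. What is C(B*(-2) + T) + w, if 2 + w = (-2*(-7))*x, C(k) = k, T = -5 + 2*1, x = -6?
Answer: -95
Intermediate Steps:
B = 3 (B = 2 - 1/2*(-2) = 2 + 1 = 3)
T = -3 (T = -5 + 2 = -3)
w = -86 (w = -2 - 2*(-7)*(-6) = -2 + 14*(-6) = -2 - 84 = -86)
C(B*(-2) + T) + w = (3*(-2) - 3) - 86 = (-6 - 3) - 86 = -9 - 86 = -95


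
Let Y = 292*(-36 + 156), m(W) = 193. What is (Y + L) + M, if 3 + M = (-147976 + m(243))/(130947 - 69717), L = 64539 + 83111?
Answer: 3728592409/20410 ≈ 1.8268e+5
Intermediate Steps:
L = 147650
Y = 35040 (Y = 292*120 = 35040)
M = -110491/20410 (M = -3 + (-147976 + 193)/(130947 - 69717) = -3 - 147783/61230 = -3 - 147783*1/61230 = -3 - 49261/20410 = -110491/20410 ≈ -5.4136)
(Y + L) + M = (35040 + 147650) - 110491/20410 = 182690 - 110491/20410 = 3728592409/20410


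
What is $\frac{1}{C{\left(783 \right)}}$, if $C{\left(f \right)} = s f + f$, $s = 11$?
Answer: $\frac{1}{9396} \approx 0.00010643$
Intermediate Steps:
$C{\left(f \right)} = 12 f$ ($C{\left(f \right)} = 11 f + f = 12 f$)
$\frac{1}{C{\left(783 \right)}} = \frac{1}{12 \cdot 783} = \frac{1}{9396}$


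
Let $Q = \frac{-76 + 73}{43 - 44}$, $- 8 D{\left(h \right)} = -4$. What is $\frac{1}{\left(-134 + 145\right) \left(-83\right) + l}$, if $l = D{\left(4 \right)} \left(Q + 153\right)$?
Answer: $- \frac{1}{835} \approx -0.0011976$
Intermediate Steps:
$D{\left(h \right)} = \frac{1}{2}$ ($D{\left(h \right)} = \left(- \frac{1}{8}\right) \left(-4\right) = \frac{1}{2}$)
$Q = 3$ ($Q = - \frac{3}{-1} = \left(-3\right) \left(-1\right) = 3$)
$l = 78$ ($l = \frac{3 + 153}{2} = \frac{1}{2} \cdot 156 = 78$)
$\frac{1}{\left(-134 + 145\right) \left(-83\right) + l} = \frac{1}{\left(-134 + 145\right) \left(-83\right) + 78} = \frac{1}{11 \left(-83\right) + 78} = \frac{1}{-913 + 78} = \frac{1}{-835} = - \frac{1}{835}$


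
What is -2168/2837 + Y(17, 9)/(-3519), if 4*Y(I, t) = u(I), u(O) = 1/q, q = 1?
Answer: -30519605/39933612 ≈ -0.76426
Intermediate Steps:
u(O) = 1 (u(O) = 1/1 = 1)
Y(I, t) = ¼ (Y(I, t) = (¼)*1 = ¼)
-2168/2837 + Y(17, 9)/(-3519) = -2168/2837 + (¼)/(-3519) = -2168*1/2837 + (¼)*(-1/3519) = -2168/2837 - 1/14076 = -30519605/39933612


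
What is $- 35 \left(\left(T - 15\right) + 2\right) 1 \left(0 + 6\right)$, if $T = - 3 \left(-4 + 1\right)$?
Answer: $840$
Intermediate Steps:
$T = 9$ ($T = \left(-3\right) \left(-3\right) = 9$)
$- 35 \left(\left(T - 15\right) + 2\right) 1 \left(0 + 6\right) = - 35 \left(\left(9 - 15\right) + 2\right) 1 \left(0 + 6\right) = - 35 \left(-6 + 2\right) 1 \cdot 6 = \left(-35\right) \left(-4\right) 6 = 140 \cdot 6 = 840$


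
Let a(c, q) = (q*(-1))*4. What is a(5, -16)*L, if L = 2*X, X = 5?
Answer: 640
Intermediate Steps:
a(c, q) = -4*q (a(c, q) = -q*4 = -4*q)
L = 10 (L = 2*5 = 10)
a(5, -16)*L = -4*(-16)*10 = 64*10 = 640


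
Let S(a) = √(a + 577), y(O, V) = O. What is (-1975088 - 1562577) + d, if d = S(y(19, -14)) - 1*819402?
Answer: -4357067 + 2*√149 ≈ -4.3570e+6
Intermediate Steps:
S(a) = √(577 + a)
d = -819402 + 2*√149 (d = √(577 + 19) - 1*819402 = √596 - 819402 = 2*√149 - 819402 = -819402 + 2*√149 ≈ -8.1938e+5)
(-1975088 - 1562577) + d = (-1975088 - 1562577) + (-819402 + 2*√149) = -3537665 + (-819402 + 2*√149) = -4357067 + 2*√149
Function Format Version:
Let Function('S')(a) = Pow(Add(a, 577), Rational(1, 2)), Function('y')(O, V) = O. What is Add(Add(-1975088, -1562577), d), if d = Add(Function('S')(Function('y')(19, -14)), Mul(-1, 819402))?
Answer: Add(-4357067, Mul(2, Pow(149, Rational(1, 2)))) ≈ -4.3570e+6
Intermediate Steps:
Function('S')(a) = Pow(Add(577, a), Rational(1, 2))
d = Add(-819402, Mul(2, Pow(149, Rational(1, 2)))) (d = Add(Pow(Add(577, 19), Rational(1, 2)), Mul(-1, 819402)) = Add(Pow(596, Rational(1, 2)), -819402) = Add(Mul(2, Pow(149, Rational(1, 2))), -819402) = Add(-819402, Mul(2, Pow(149, Rational(1, 2)))) ≈ -8.1938e+5)
Add(Add(-1975088, -1562577), d) = Add(Add(-1975088, -1562577), Add(-819402, Mul(2, Pow(149, Rational(1, 2))))) = Add(-3537665, Add(-819402, Mul(2, Pow(149, Rational(1, 2))))) = Add(-4357067, Mul(2, Pow(149, Rational(1, 2))))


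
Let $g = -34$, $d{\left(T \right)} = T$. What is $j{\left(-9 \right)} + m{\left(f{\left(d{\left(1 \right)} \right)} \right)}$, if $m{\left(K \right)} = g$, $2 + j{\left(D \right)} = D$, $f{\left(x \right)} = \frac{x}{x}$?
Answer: $-45$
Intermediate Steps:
$f{\left(x \right)} = 1$
$j{\left(D \right)} = -2 + D$
$m{\left(K \right)} = -34$
$j{\left(-9 \right)} + m{\left(f{\left(d{\left(1 \right)} \right)} \right)} = \left(-2 - 9\right) - 34 = -11 - 34 = -45$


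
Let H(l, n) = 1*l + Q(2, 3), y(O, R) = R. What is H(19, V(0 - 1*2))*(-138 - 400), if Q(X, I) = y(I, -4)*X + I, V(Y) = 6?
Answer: -7532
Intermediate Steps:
Q(X, I) = I - 4*X (Q(X, I) = -4*X + I = I - 4*X)
H(l, n) = -5 + l (H(l, n) = 1*l + (3 - 4*2) = l + (3 - 8) = l - 5 = -5 + l)
H(19, V(0 - 1*2))*(-138 - 400) = (-5 + 19)*(-138 - 400) = 14*(-538) = -7532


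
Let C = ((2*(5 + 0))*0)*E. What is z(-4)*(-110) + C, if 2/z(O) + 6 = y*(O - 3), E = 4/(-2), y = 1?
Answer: 220/13 ≈ 16.923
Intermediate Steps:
E = -2 (E = 4*(-½) = -2)
z(O) = 2/(-9 + O) (z(O) = 2/(-6 + 1*(O - 3)) = 2/(-6 + 1*(-3 + O)) = 2/(-6 + (-3 + O)) = 2/(-9 + O))
C = 0 (C = ((2*(5 + 0))*0)*(-2) = ((2*5)*0)*(-2) = (10*0)*(-2) = 0*(-2) = 0)
z(-4)*(-110) + C = (2/(-9 - 4))*(-110) + 0 = (2/(-13))*(-110) + 0 = (2*(-1/13))*(-110) + 0 = -2/13*(-110) + 0 = 220/13 + 0 = 220/13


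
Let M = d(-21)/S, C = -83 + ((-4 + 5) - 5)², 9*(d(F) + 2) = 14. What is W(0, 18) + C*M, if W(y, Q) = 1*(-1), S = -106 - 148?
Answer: -1277/1143 ≈ -1.1172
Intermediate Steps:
d(F) = -4/9 (d(F) = -2 + (⅑)*14 = -2 + 14/9 = -4/9)
S = -254
W(y, Q) = -1
C = -67 (C = -83 + (1 - 5)² = -83 + (-4)² = -83 + 16 = -67)
M = 2/1143 (M = -4/9/(-254) = -4/9*(-1/254) = 2/1143 ≈ 0.0017498)
W(0, 18) + C*M = -1 - 67*2/1143 = -1 - 134/1143 = -1277/1143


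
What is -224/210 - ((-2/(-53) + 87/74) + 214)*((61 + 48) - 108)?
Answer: -12723757/58830 ≈ -216.28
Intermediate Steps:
-224/210 - ((-2/(-53) + 87/74) + 214)*((61 + 48) - 108) = -224*1/210 - ((-2*(-1/53) + 87*(1/74)) + 214)*(109 - 108) = -16/15 - ((2/53 + 87/74) + 214) = -16/15 - (4759/3922 + 214) = -16/15 - 844067/3922 = -12723757/58830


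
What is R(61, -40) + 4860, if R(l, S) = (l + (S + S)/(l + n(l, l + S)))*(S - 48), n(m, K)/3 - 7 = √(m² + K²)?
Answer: -735916/1397 + 960*√4162/1397 ≈ -482.45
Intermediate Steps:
n(m, K) = 21 + 3*√(K² + m²) (n(m, K) = 21 + 3*√(m² + K²) = 21 + 3*√(K² + m²))
R(l, S) = (-48 + S)*(l + 2*S/(21 + l + 3*√(l² + (S + l)²))) (R(l, S) = (l + (S + S)/(l + (21 + 3*√((l + S)² + l²))))*(S - 48) = (l + (2*S)/(l + (21 + 3*√((S + l)² + l²))))*(-48 + S) = (l + (2*S)/(l + (21 + 3*√(l² + (S + l)²))))*(-48 + S) = (l + (2*S)/(21 + l + 3*√(l² + (S + l)²)))*(-48 + S) = (l + 2*S/(21 + l + 3*√(l² + (S + l)²)))*(-48 + S) = (-48 + S)*(l + 2*S/(21 + l + 3*√(l² + (S + l)²))))
R(61, -40) + 4860 = (-96*(-40) - 48*61² + 2*(-40)² - 40*61² - 144*61*(7 + √(61² + (-40 + 61)²)) + 3*(-40)*61*(7 + √(61² + (-40 + 61)²)))/(21 + 61 + 3*√(61² + (-40 + 61)²)) + 4860 = (3840 - 48*3721 + 2*1600 - 40*3721 - 144*61*(7 + √(3721 + 21²)) + 3*(-40)*61*(7 + √(3721 + 21²)))/(21 + 61 + 3*√(3721 + 21²)) + 4860 = (3840 - 178608 + 3200 - 148840 - 144*61*(7 + √(3721 + 441)) + 3*(-40)*61*(7 + √(3721 + 441)))/(21 + 61 + 3*√(3721 + 441)) + 4860 = (3840 - 178608 + 3200 - 148840 - 144*61*(7 + √4162) + 3*(-40)*61*(7 + √4162))/(21 + 61 + 3*√4162) + 4860 = (3840 - 178608 + 3200 - 148840 + (-61488 - 8784*√4162) + (-51240 - 7320*√4162))/(82 + 3*√4162) + 4860 = (-433136 - 16104*√4162)/(82 + 3*√4162) + 4860 = 4860 + (-433136 - 16104*√4162)/(82 + 3*√4162)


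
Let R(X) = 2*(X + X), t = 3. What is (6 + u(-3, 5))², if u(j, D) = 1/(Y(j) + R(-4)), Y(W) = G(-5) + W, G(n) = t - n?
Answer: 4225/121 ≈ 34.917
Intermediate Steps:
G(n) = 3 - n
Y(W) = 8 + W (Y(W) = (3 - 1*(-5)) + W = (3 + 5) + W = 8 + W)
R(X) = 4*X (R(X) = 2*(2*X) = 4*X)
u(j, D) = 1/(-8 + j) (u(j, D) = 1/((8 + j) + 4*(-4)) = 1/((8 + j) - 16) = 1/(-8 + j))
(6 + u(-3, 5))² = (6 + 1/(-8 - 3))² = (6 + 1/(-11))² = (6 - 1/11)² = (65/11)² = 4225/121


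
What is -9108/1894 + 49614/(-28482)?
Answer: -29448581/4495409 ≈ -6.5508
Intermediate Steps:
-9108/1894 + 49614/(-28482) = -9108*1/1894 + 49614*(-1/28482) = -4554/947 - 8269/4747 = -29448581/4495409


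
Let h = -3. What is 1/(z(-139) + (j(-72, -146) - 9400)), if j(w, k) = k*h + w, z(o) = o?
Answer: -1/9173 ≈ -0.00010902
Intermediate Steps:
j(w, k) = w - 3*k (j(w, k) = k*(-3) + w = -3*k + w = w - 3*k)
1/(z(-139) + (j(-72, -146) - 9400)) = 1/(-139 + ((-72 - 3*(-146)) - 9400)) = 1/(-139 + ((-72 + 438) - 9400)) = 1/(-139 + (366 - 9400)) = 1/(-139 - 9034) = 1/(-9173) = -1/9173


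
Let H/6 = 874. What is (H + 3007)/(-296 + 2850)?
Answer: 8251/2554 ≈ 3.2306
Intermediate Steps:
H = 5244 (H = 6*874 = 5244)
(H + 3007)/(-296 + 2850) = (5244 + 3007)/(-296 + 2850) = 8251/2554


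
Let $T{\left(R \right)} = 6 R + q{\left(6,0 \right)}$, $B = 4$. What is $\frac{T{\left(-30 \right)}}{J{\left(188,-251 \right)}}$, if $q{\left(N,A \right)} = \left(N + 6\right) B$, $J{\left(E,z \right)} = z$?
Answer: $\frac{132}{251} \approx 0.5259$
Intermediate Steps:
$q{\left(N,A \right)} = 24 + 4 N$ ($q{\left(N,A \right)} = \left(N + 6\right) 4 = \left(6 + N\right) 4 = 24 + 4 N$)
$T{\left(R \right)} = 48 + 6 R$ ($T{\left(R \right)} = 6 R + \left(24 + 4 \cdot 6\right) = 6 R + \left(24 + 24\right) = 6 R + 48 = 48 + 6 R$)
$\frac{T{\left(-30 \right)}}{J{\left(188,-251 \right)}} = \frac{48 + 6 \left(-30\right)}{-251} = \left(48 - 180\right) \left(- \frac{1}{251}\right) = \left(-132\right) \left(- \frac{1}{251}\right) = \frac{132}{251}$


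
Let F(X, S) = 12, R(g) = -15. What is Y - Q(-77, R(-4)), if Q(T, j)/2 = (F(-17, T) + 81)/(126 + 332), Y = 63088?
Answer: 14447059/229 ≈ 63088.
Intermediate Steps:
Q(T, j) = 93/229 (Q(T, j) = 2*((12 + 81)/(126 + 332)) = 2*(93/458) = 93/229)
Y - Q(-77, R(-4)) = 63088 - 1*93/229 = 63088 - 93/229 = 14447059/229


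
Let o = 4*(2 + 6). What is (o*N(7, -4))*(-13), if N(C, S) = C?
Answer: -2912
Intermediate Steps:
o = 32 (o = 4*8 = 32)
(o*N(7, -4))*(-13) = (32*7)*(-13) = 224*(-13) = -2912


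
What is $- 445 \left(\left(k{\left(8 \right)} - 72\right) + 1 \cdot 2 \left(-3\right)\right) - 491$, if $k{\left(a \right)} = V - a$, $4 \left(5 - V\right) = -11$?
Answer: $\frac{137321}{4} \approx 34330.0$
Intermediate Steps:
$V = \frac{31}{4}$ ($V = 5 - - \frac{11}{4} = 5 + \frac{11}{4} = \frac{31}{4} \approx 7.75$)
$k{\left(a \right)} = \frac{31}{4} - a$
$- 445 \left(\left(k{\left(8 \right)} - 72\right) + 1 \cdot 2 \left(-3\right)\right) - 491 = - 445 \left(\left(\left(\frac{31}{4} - 8\right) - 72\right) + 1 \cdot 2 \left(-3\right)\right) - 491 = - 445 \left(\left(\left(\frac{31}{4} - 8\right) - 72\right) + 2 \left(-3\right)\right) - 491 = - 445 \left(\left(- \frac{1}{4} - 72\right) - 6\right) - 491 = - 445 \left(- \frac{289}{4} - 6\right) - 491 = \left(-445\right) \left(- \frac{313}{4}\right) - 491 = \frac{139285}{4} - 491 = \frac{137321}{4}$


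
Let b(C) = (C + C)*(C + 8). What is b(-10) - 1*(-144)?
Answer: 184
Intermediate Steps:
b(C) = 2*C*(8 + C) (b(C) = (2*C)*(8 + C) = 2*C*(8 + C))
b(-10) - 1*(-144) = 2*(-10)*(8 - 10) - 1*(-144) = 2*(-10)*(-2) + 144 = 40 + 144 = 184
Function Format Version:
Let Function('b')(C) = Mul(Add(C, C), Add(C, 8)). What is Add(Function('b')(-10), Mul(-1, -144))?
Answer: 184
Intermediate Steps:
Function('b')(C) = Mul(2, C, Add(8, C)) (Function('b')(C) = Mul(Mul(2, C), Add(8, C)) = Mul(2, C, Add(8, C)))
Add(Function('b')(-10), Mul(-1, -144)) = Add(Mul(2, -10, Add(8, -10)), Mul(-1, -144)) = Add(Mul(2, -10, -2), 144) = Add(40, 144) = 184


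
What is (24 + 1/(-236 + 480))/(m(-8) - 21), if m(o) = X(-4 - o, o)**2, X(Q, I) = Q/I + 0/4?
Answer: -5857/5063 ≈ -1.1568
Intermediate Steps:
X(Q, I) = Q/I (X(Q, I) = Q/I + 0*(1/4) = Q/I + 0 = Q/I)
m(o) = (-4 - o)**2/o**2 (m(o) = ((-4 - o)/o)**2 = (-4 - o)**2/o**2)
(24 + 1/(-236 + 480))/(m(-8) - 21) = (24 + 1/(-236 + 480))/((4 - 8)**2/(-8)**2 - 21) = (24 + 1/244)/((1/64)*(-4)**2 - 21) = (24 + 1/244)/((1/64)*16 - 21) = 5857/(244*(1/4 - 21)) = 5857/(244*(-83/4)) = (5857/244)*(-4/83) = -5857/5063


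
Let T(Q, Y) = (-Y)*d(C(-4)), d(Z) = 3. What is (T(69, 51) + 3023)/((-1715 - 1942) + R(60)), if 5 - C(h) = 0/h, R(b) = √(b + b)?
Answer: -3498530/4457843 - 5740*√30/13373529 ≈ -0.78715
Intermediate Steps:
R(b) = √2*√b (R(b) = √(2*b) = √2*√b)
C(h) = 5 (C(h) = 5 - 0/h = 5 - 1*0 = 5 + 0 = 5)
T(Q, Y) = -3*Y (T(Q, Y) = -Y*3 = -3*Y)
(T(69, 51) + 3023)/((-1715 - 1942) + R(60)) = (-3*51 + 3023)/((-1715 - 1942) + √2*√60) = (-153 + 3023)/(-3657 + √2*(2*√15)) = 2870/(-3657 + 2*√30)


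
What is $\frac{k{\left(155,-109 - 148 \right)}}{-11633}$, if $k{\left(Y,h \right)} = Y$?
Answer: $- \frac{155}{11633} \approx -0.013324$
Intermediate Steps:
$\frac{k{\left(155,-109 - 148 \right)}}{-11633} = \frac{155}{-11633} = 155 \left(- \frac{1}{11633}\right) = - \frac{155}{11633}$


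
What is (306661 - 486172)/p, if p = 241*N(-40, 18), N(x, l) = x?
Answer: 179511/9640 ≈ 18.621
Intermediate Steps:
p = -9640 (p = 241*(-40) = -9640)
(306661 - 486172)/p = (306661 - 486172)/(-9640) = -179511*(-1/9640) = 179511/9640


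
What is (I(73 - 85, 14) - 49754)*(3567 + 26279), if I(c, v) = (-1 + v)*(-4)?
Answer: -1486509876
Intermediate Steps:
I(c, v) = 4 - 4*v
(I(73 - 85, 14) - 49754)*(3567 + 26279) = ((4 - 4*14) - 49754)*(3567 + 26279) = ((4 - 56) - 49754)*29846 = (-52 - 49754)*29846 = -49806*29846 = -1486509876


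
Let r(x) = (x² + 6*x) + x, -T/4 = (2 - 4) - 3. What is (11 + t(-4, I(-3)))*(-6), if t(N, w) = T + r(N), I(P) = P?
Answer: -114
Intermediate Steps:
T = 20 (T = -4*((2 - 4) - 3) = -4*(-2 - 3) = -4*(-5) = 20)
r(x) = x² + 7*x
t(N, w) = 20 + N*(7 + N)
(11 + t(-4, I(-3)))*(-6) = (11 + (20 - 4*(7 - 4)))*(-6) = (11 + (20 - 4*3))*(-6) = (11 + (20 - 12))*(-6) = (11 + 8)*(-6) = 19*(-6) = -114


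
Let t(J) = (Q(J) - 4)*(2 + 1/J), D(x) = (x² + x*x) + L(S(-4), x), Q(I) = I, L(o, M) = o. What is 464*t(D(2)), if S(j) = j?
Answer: 0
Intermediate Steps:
D(x) = -4 + 2*x² (D(x) = (x² + x*x) - 4 = (x² + x²) - 4 = 2*x² - 4 = -4 + 2*x²)
t(J) = (-4 + J)*(2 + 1/J) (t(J) = (J - 4)*(2 + 1/J) = (-4 + J)*(2 + 1/J))
464*t(D(2)) = 464*(-7 - 4/(-4 + 2*2²) + 2*(-4 + 2*2²)) = 464*(-7 - 4/(-4 + 2*4) + 2*(-4 + 2*4)) = 464*(-7 - 4/(-4 + 8) + 2*(-4 + 8)) = 464*(-7 - 4/4 + 2*4) = 464*(-7 - 4*¼ + 8) = 464*(-7 - 1 + 8) = 464*0 = 0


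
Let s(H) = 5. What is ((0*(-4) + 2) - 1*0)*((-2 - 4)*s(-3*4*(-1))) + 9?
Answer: -51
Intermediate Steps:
((0*(-4) + 2) - 1*0)*((-2 - 4)*s(-3*4*(-1))) + 9 = ((0*(-4) + 2) - 1*0)*((-2 - 4)*5) + 9 = ((0 + 2) + 0)*(-6*5) + 9 = (2 + 0)*(-30) + 9 = 2*(-30) + 9 = -60 + 9 = -51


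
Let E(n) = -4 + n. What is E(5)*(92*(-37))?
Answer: -3404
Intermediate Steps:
E(5)*(92*(-37)) = (-4 + 5)*(92*(-37)) = 1*(-3404) = -3404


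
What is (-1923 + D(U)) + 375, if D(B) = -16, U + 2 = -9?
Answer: -1564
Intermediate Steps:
U = -11 (U = -2 - 9 = -11)
(-1923 + D(U)) + 375 = (-1923 - 16) + 375 = -1939 + 375 = -1564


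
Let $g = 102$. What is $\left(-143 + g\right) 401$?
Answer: $-16441$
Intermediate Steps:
$\left(-143 + g\right) 401 = \left(-143 + 102\right) 401 = \left(-41\right) 401 = -16441$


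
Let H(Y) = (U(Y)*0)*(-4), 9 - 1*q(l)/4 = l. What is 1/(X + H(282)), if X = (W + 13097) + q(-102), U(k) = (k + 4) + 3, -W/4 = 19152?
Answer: -1/63067 ≈ -1.5856e-5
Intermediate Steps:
W = -76608 (W = -4*19152 = -76608)
U(k) = 7 + k (U(k) = (4 + k) + 3 = 7 + k)
q(l) = 36 - 4*l
H(Y) = 0 (H(Y) = ((7 + Y)*0)*(-4) = 0*(-4) = 0)
X = -63067 (X = (-76608 + 13097) + (36 - 4*(-102)) = -63511 + (36 + 408) = -63511 + 444 = -63067)
1/(X + H(282)) = 1/(-63067 + 0) = 1/(-63067) = -1/63067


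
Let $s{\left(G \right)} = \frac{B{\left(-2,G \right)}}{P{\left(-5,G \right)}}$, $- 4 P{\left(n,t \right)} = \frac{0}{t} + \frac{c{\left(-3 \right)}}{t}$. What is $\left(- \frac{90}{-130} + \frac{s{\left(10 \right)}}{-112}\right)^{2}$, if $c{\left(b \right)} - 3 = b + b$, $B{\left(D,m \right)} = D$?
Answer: $\frac{64516}{74529} \approx 0.86565$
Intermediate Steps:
$c{\left(b \right)} = 3 + 2 b$ ($c{\left(b \right)} = 3 + \left(b + b\right) = 3 + 2 b$)
$P{\left(n,t \right)} = \frac{3}{4 t}$ ($P{\left(n,t \right)} = - \frac{\frac{0}{t} + \frac{3 + 2 \left(-3\right)}{t}}{4} = - \frac{0 + \frac{3 - 6}{t}}{4} = - \frac{0 - \frac{3}{t}}{4} = - \frac{\left(-3\right) \frac{1}{t}}{4} = \frac{3}{4 t}$)
$s{\left(G \right)} = - \frac{8 G}{3}$ ($s{\left(G \right)} = - \frac{2}{\frac{3}{4} \frac{1}{G}} = - 2 \frac{4 G}{3} = - \frac{8 G}{3}$)
$\left(- \frac{90}{-130} + \frac{s{\left(10 \right)}}{-112}\right)^{2} = \left(- \frac{90}{-130} + \frac{\left(- \frac{8}{3}\right) 10}{-112}\right)^{2} = \left(\left(-90\right) \left(- \frac{1}{130}\right) - - \frac{5}{21}\right)^{2} = \left(\frac{9}{13} + \frac{5}{21}\right)^{2} = \left(\frac{254}{273}\right)^{2} = \frac{64516}{74529}$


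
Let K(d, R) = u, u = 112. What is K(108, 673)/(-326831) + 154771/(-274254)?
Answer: -50614677149/89634709074 ≈ -0.56468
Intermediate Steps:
K(d, R) = 112
K(108, 673)/(-326831) + 154771/(-274254) = 112/(-326831) + 154771/(-274254) = 112*(-1/326831) + 154771*(-1/274254) = -112/326831 - 154771/274254 = -50614677149/89634709074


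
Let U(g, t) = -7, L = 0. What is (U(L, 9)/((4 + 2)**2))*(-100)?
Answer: 175/9 ≈ 19.444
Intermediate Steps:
(U(L, 9)/((4 + 2)**2))*(-100) = -7/(4 + 2)**2*(-100) = -7/(6**2)*(-100) = -7/36*(-100) = 175/9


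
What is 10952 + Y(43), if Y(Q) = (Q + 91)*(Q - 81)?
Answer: 5860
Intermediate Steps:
Y(Q) = (-81 + Q)*(91 + Q) (Y(Q) = (91 + Q)*(-81 + Q) = (-81 + Q)*(91 + Q))
10952 + Y(43) = 10952 + (-7371 + 43² + 10*43) = 10952 + (-7371 + 1849 + 430) = 10952 - 5092 = 5860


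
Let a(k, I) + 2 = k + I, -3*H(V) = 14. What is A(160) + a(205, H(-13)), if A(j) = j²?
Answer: 77395/3 ≈ 25798.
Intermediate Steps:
H(V) = -14/3 (H(V) = -⅓*14 = -14/3)
a(k, I) = -2 + I + k (a(k, I) = -2 + (k + I) = -2 + (I + k) = -2 + I + k)
A(160) + a(205, H(-13)) = 160² + (-2 - 14/3 + 205) = 25600 + 595/3 = 77395/3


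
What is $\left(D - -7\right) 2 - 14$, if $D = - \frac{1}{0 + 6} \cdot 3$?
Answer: $-1$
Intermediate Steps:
$D = - \frac{1}{2}$ ($D = - \frac{1}{6} \cdot 3 = \left(-1\right) \frac{1}{6} \cdot 3 = \left(- \frac{1}{6}\right) 3 = - \frac{1}{2} \approx -0.5$)
$\left(D - -7\right) 2 - 14 = \left(- \frac{1}{2} - -7\right) 2 - 14 = \left(- \frac{1}{2} + 7\right) 2 - 14 = \frac{13}{2} \cdot 2 - 14 = 13 - 14 = -1$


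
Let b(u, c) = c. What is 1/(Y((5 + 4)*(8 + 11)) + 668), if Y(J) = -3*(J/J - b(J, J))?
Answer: 1/1178 ≈ 0.00084890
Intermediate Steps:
Y(J) = -3 + 3*J (Y(J) = -3*(J/J - J) = -3*(1 - J) = -3 + 3*J)
1/(Y((5 + 4)*(8 + 11)) + 668) = 1/((-3 + 3*((5 + 4)*(8 + 11))) + 668) = 1/((-3 + 3*(9*19)) + 668) = 1/((-3 + 3*171) + 668) = 1/((-3 + 513) + 668) = 1/(510 + 668) = 1/1178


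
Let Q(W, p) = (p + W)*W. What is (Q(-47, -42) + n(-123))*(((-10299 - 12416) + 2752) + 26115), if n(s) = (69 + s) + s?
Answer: 24644912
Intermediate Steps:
Q(W, p) = W*(W + p) (Q(W, p) = (W + p)*W = W*(W + p))
n(s) = 69 + 2*s
(Q(-47, -42) + n(-123))*(((-10299 - 12416) + 2752) + 26115) = (-47*(-47 - 42) + (69 + 2*(-123)))*(((-10299 - 12416) + 2752) + 26115) = (-47*(-89) + (69 - 246))*((-22715 + 2752) + 26115) = (4183 - 177)*(-19963 + 26115) = 4006*6152 = 24644912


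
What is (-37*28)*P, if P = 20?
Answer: -20720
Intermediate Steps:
(-37*28)*P = -37*28*20 = -1036*20 = -20720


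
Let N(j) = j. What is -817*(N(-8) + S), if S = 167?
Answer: -129903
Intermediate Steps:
-817*(N(-8) + S) = -817*(-8 + 167) = -817*159 = -129903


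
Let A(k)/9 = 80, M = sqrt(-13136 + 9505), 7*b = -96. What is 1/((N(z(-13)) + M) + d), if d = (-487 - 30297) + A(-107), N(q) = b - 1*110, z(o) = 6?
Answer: -1479198/44653784515 - 49*I*sqrt(3631)/44653784515 ≈ -3.3126e-5 - 6.6123e-8*I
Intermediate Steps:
b = -96/7 (b = (1/7)*(-96) = -96/7 ≈ -13.714)
N(q) = -866/7 (N(q) = -96/7 - 1*110 = -96/7 - 110 = -866/7)
M = I*sqrt(3631) (M = sqrt(-3631) = I*sqrt(3631) ≈ 60.258*I)
A(k) = 720 (A(k) = 9*80 = 720)
d = -30064 (d = (-487 - 30297) + 720 = -30784 + 720 = -30064)
1/((N(z(-13)) + M) + d) = 1/((-866/7 + I*sqrt(3631)) - 30064) = 1/(-211314/7 + I*sqrt(3631))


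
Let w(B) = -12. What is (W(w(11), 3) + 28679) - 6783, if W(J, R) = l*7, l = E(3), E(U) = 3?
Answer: 21917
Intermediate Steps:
l = 3
W(J, R) = 21 (W(J, R) = 3*7 = 21)
(W(w(11), 3) + 28679) - 6783 = (21 + 28679) - 6783 = 28700 - 6783 = 21917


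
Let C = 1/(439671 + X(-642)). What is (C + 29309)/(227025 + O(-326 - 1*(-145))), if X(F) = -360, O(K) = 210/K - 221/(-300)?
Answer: 233051366410000/1805192526022937 ≈ 0.12910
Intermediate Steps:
O(K) = 221/300 + 210/K (O(K) = 210/K - 221*(-1/300) = 210/K + 221/300 = 221/300 + 210/K)
C = 1/439311 (C = 1/(439671 - 360) = 1/439311 ≈ 2.2763e-6)
(C + 29309)/(227025 + O(-326 - 1*(-145))) = (1/439311 + 29309)/(227025 + (221/300 + 210/(-326 - 1*(-145)))) = 12875766100/(439311*(227025 + (221/300 + 210/(-326 + 145)))) = 12875766100/(439311*(227025 + (221/300 + 210/(-181)))) = 12875766100/(439311*(227025 + (221/300 + 210*(-1/181)))) = 12875766100/(439311*(227025 + (221/300 - 210/181))) = 12875766100/(439311*(227025 - 22999/54300)) = 12875766100/(439311*(12327434501/54300)) = (12875766100/439311)*(54300/12327434501) = 233051366410000/1805192526022937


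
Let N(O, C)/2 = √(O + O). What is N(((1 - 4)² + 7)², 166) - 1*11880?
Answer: -11880 + 32*√2 ≈ -11835.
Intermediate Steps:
N(O, C) = 2*√2*√O (N(O, C) = 2*√(O + O) = 2*√(2*O) = 2*(√2*√O) = 2*√2*√O)
N(((1 - 4)² + 7)², 166) - 1*11880 = 2*√2*√(((1 - 4)² + 7)²) - 1*11880 = 2*√2*√(((-3)² + 7)²) - 11880 = 2*√2*√((9 + 7)²) - 11880 = 2*√2*√(16²) - 11880 = 2*√2*√256 - 11880 = 2*√2*16 - 11880 = 32*√2 - 11880 = -11880 + 32*√2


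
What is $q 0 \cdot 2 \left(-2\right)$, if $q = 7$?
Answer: $0$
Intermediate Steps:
$q 0 \cdot 2 \left(-2\right) = 7 \cdot 0 \cdot 2 \left(-2\right) = 0 \left(-4\right) = 0$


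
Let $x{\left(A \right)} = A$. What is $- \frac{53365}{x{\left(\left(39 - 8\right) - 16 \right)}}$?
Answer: $- \frac{10673}{3} \approx -3557.7$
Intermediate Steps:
$- \frac{53365}{x{\left(\left(39 - 8\right) - 16 \right)}} = - \frac{53365}{\left(39 - 8\right) - 16} = - \frac{53365}{31 - 16} = - \frac{53365}{15} = \left(-53365\right) \frac{1}{15} = - \frac{10673}{3}$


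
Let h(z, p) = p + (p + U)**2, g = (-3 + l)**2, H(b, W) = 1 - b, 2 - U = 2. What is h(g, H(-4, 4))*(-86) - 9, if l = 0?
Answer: -2589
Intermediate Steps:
U = 0 (U = 2 - 1*2 = 2 - 2 = 0)
g = 9 (g = (-3 + 0)**2 = (-3)**2 = 9)
h(z, p) = p + p**2 (h(z, p) = p + (p + 0)**2 = p + p**2)
h(g, H(-4, 4))*(-86) - 9 = ((1 - 1*(-4))*(1 + (1 - 1*(-4))))*(-86) - 9 = ((1 + 4)*(1 + (1 + 4)))*(-86) - 9 = (5*(1 + 5))*(-86) - 9 = (5*6)*(-86) - 9 = 30*(-86) - 9 = -2580 - 9 = -2589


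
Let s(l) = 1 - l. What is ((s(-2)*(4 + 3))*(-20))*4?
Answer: -1680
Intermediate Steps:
((s(-2)*(4 + 3))*(-20))*4 = (((1 - 1*(-2))*(4 + 3))*(-20))*4 = (((1 + 2)*7)*(-20))*4 = ((3*7)*(-20))*4 = (21*(-20))*4 = -420*4 = -1680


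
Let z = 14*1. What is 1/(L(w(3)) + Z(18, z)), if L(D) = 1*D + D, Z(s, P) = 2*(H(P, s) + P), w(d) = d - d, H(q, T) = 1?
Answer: 1/30 ≈ 0.033333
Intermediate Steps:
z = 14
w(d) = 0
Z(s, P) = 2 + 2*P (Z(s, P) = 2*(1 + P) = 2 + 2*P)
L(D) = 2*D (L(D) = D + D = 2*D)
1/(L(w(3)) + Z(18, z)) = 1/(2*0 + (2 + 2*14)) = 1/(0 + (2 + 28)) = 1/(0 + 30) = 1/30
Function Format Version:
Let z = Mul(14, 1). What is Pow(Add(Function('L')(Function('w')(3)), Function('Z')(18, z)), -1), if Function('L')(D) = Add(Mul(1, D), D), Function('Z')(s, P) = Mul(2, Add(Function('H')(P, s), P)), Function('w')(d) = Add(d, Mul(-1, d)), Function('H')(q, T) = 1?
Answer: Rational(1, 30) ≈ 0.033333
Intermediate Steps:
z = 14
Function('w')(d) = 0
Function('Z')(s, P) = Add(2, Mul(2, P)) (Function('Z')(s, P) = Mul(2, Add(1, P)) = Add(2, Mul(2, P)))
Function('L')(D) = Mul(2, D) (Function('L')(D) = Add(D, D) = Mul(2, D))
Pow(Add(Function('L')(Function('w')(3)), Function('Z')(18, z)), -1) = Pow(Add(Mul(2, 0), Add(2, Mul(2, 14))), -1) = Pow(Add(0, Add(2, 28)), -1) = Pow(Add(0, 30), -1) = Pow(30, -1) = Rational(1, 30)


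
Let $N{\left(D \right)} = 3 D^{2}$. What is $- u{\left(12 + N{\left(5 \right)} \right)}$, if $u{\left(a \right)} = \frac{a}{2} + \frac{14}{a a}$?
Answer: $- \frac{658531}{15138} \approx -43.502$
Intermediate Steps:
$u{\left(a \right)} = \frac{a}{2} + \frac{14}{a^{2}}$ ($u{\left(a \right)} = a \frac{1}{2} + \frac{14}{a^{2}} = \frac{a}{2} + \frac{14}{a^{2}}$)
$- u{\left(12 + N{\left(5 \right)} \right)} = - (\frac{12 + 3 \cdot 5^{2}}{2} + \frac{14}{\left(12 + 3 \cdot 5^{2}\right)^{2}}) = - (\frac{12 + 3 \cdot 25}{2} + \frac{14}{\left(12 + 3 \cdot 25\right)^{2}}) = - (\frac{12 + 75}{2} + \frac{14}{\left(12 + 75\right)^{2}}) = - (\frac{1}{2} \cdot 87 + \frac{14}{7569}) = - (\frac{87}{2} + 14 \cdot \frac{1}{7569}) = - (\frac{87}{2} + \frac{14}{7569}) = \left(-1\right) \frac{658531}{15138} = - \frac{658531}{15138}$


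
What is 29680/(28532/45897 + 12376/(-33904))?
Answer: 63440669280/548527 ≈ 1.1566e+5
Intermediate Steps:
29680/(28532/45897 + 12376/(-33904)) = 29680/(28532*(1/45897) + 12376*(-1/33904)) = 29680/(28532/45897 - 119/326) = 29680/(3839689/14962422) = 29680*(14962422/3839689) = 63440669280/548527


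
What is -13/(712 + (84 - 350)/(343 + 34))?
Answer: -4901/268158 ≈ -0.018277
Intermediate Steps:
-13/(712 + (84 - 350)/(343 + 34)) = -13/(712 - 266/377) = -13/268158/377 = -13*377/268158 = -4901/268158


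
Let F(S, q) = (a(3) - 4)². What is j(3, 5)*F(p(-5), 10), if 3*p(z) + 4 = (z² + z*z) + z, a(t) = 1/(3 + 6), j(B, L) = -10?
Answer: -12250/81 ≈ -151.23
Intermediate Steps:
a(t) = ⅑ (a(t) = 1/9 = ⅑)
p(z) = -4/3 + z/3 + 2*z²/3 (p(z) = -4/3 + ((z² + z*z) + z)/3 = -4/3 + ((z² + z²) + z)/3 = -4/3 + (2*z² + z)/3 = -4/3 + (z + 2*z²)/3 = -4/3 + (z/3 + 2*z²/3) = -4/3 + z/3 + 2*z²/3)
F(S, q) = 1225/81 (F(S, q) = (⅑ - 4)² = (-35/9)² = 1225/81)
j(3, 5)*F(p(-5), 10) = -10*1225/81 = -12250/81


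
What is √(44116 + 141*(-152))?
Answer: 2*√5671 ≈ 150.61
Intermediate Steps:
√(44116 + 141*(-152)) = √(44116 - 21432) = √22684 = 2*√5671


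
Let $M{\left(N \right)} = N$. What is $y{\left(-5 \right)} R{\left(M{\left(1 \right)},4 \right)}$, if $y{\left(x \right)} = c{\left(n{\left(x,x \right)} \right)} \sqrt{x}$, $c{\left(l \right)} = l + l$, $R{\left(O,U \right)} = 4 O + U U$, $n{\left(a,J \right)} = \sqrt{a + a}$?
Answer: $- 200 \sqrt{2} \approx -282.84$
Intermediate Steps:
$n{\left(a,J \right)} = \sqrt{2} \sqrt{a}$ ($n{\left(a,J \right)} = \sqrt{2 a} = \sqrt{2} \sqrt{a}$)
$R{\left(O,U \right)} = U^{2} + 4 O$ ($R{\left(O,U \right)} = 4 O + U^{2} = U^{2} + 4 O$)
$c{\left(l \right)} = 2 l$
$y{\left(x \right)} = 2 x \sqrt{2}$ ($y{\left(x \right)} = 2 \sqrt{2} \sqrt{x} \sqrt{x} = 2 x \sqrt{2}$)
$y{\left(-5 \right)} R{\left(M{\left(1 \right)},4 \right)} = 2 \left(-5\right) \sqrt{2} \left(4^{2} + 4 \cdot 1\right) = - 10 \sqrt{2} \left(16 + 4\right) = - 10 \sqrt{2} \cdot 20 = - 200 \sqrt{2}$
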